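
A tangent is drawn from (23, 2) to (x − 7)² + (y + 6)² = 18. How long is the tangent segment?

√302

The centre is (7, −6) and r = 3√2. The square of the distance from P to the centre is 256 + 64 = 320.
The tangent meets the radius at right angles, so tangent² = |PO|² − r² = 320 − 18 = 302.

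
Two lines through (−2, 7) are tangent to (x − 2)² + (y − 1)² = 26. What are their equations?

Write the tangent as mx − y + (7 − m·(−2)) = 0 and set its distance from the centre to √26:
[m·(4) − (−6)]² = 26(m² + 1)
5m² − 24m − 5 = 0, so m = 5 or m = −1/5.
With m = 5: 5x − y = −17. With m = −1/5: x + 5y = 33.

5x − y = −17 and x + 5y = 33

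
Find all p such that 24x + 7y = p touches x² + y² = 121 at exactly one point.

p = −275 or p = 275

The line touches the circle iff its distance from (0, 0) is 11:
|24·0 + 7·0 − p| / √625 = 11
|p| = 11·25, so p = 275 or p = −275.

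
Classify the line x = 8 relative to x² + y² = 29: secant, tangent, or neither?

neither

Substituting the line into the circle gives y² + 35 = 0.
Discriminant = (0)² − 4·1·(35) = −140 < 0.
No real roots: the line does not meet the circle.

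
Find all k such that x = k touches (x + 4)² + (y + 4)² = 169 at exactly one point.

For a tangent, require d(centre, line) = r = 13.
|1·(−4) + 0·(−4) − k| / √1 = 13
|k − (−4)| = 13, so k = 9 or k = −17.

k = −17 or k = 9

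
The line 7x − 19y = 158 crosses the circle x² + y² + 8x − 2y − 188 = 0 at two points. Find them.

Express y = (−158 + 7x)/19 and substitute into the circle:
410x² + 410x − 36900 = 0  ⟹  x² + x − 90 = 0
x = 9 or x = −10, giving (9, −5) and (−10, −12).

(−10, −12) and (9, −5)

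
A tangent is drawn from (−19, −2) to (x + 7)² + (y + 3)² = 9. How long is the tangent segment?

Centre (−7, −3), r² = 9. |PO|² = (−12)² + (1)² = 145.
By the tangent–radius right angle, tangent length = √(|PO|² − r²) = √136 = 2√34.

2√34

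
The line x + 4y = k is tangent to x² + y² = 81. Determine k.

The line touches the circle iff its distance from (0, 0) is 9:
|1·0 + 4·0 − k| / √17 = 9
|k| = 9√17.

k = ±9√17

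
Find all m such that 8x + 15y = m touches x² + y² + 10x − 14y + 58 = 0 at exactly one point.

m = −3 or m = 133

Tangency holds when the distance from the centre (−5, 7) to the line equals the radius 4:
|8·(−5) + 15·7 − m| / √289 = 4
|m − (65)| = 4·17, so m = 133 or m = −3.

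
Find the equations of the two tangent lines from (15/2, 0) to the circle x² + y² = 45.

2x + y = 15 and 2x − y = 15

A line y − (0) = m(x − (15/2)) is tangent when its distance from (0, 0) is 3√5:
[m·(−15/2) − (0)]² = 45(m² + 1)
m² − 4 = 0, so m = −2 or m = 2.
With m = −2: 2x + y = 15. With m = 2: 2x − y = 15.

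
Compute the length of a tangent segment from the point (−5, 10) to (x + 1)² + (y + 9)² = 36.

√341

Centre (−1, −9), r² = 36. |PO|² = (−4)² + (19)² = 377.
By the tangent–radius right angle, tangent length = √(|PO|² − r²) = √341.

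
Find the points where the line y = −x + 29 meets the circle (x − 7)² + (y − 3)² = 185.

From the line, y = −x + 29. Substituting:
2x² − 66x + 540 = 0  ⟹  x² − 33x + 270 = 0
x = 18 or x = 15, giving (18, 11) and (15, 14).

(15, 14) and (18, 11)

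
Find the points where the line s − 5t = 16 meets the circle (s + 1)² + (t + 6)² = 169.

From the line, t = (−16 + s)/5. Substituting:
26s² + 78s − 4004 = 0  ⟹  s² + 3s − 154 = 0
s = 11 or s = −14, giving (11, −1) and (−14, −6).

(−14, −6) and (11, −1)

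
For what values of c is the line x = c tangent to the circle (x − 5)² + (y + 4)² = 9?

Tangency holds when the distance from the centre (5, −4) to the line equals the radius 3:
|1·5 + 0·(−4) − c| / √1 = 3
|c − (5)| = 3, so c = 8 or c = 2.

c = 2 or c = 8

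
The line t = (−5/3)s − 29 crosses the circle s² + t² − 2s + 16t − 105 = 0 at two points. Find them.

(−12, −9) and (−6, −19)

Substitute t = (−87 − 5s)/3:
34s² + 612s + 2448 = 0  ⟹  s² + 18s + 72 = 0
s = −6 or s = −12, giving (−6, −19) and (−12, −9).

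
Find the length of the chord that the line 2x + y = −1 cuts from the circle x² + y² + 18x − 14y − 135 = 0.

14√5

From the line, y = −2x − 1. Substituting:
5x² + 50x − 120 = 0  ⟹  x² + 10x − 24 = 0
x = 2 or x = −12, giving (2, −5) and (−12, 23).
|(2, −5) − (−12, 23)| = √((14)² + (−28)²) = 14√5.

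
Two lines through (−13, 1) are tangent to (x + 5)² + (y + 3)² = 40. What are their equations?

3x + y = −38 and x − 3y = −16

Let a tangent through (−13, 1) have slope m. Its distance from (−5, −3) must equal 2√10:
[m·(8) − (−4)]² = 40(m² + 1)
3m² + 8m − 3 = 0, so m = −3 or m = 1/3.
Through (−13, 1) these give 3x + y = −38 and x − 3y = −16.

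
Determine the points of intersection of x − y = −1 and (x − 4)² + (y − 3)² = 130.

Express y = x + 1 and substitute into the circle:
2x² − 12x − 110 = 0  ⟹  x² − 6x − 55 = 0
x = 11 or x = −5, giving (11, 12) and (−5, −4).

(−5, −4) and (11, 12)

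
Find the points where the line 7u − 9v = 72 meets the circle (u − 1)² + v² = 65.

Express v = (−72 + 7u)/9 and substitute into the circle:
130u² − 1170u = 0  ⟹  u² − 9u = 0
u = 9 or u = 0, giving (9, −1) and (0, −8).

(0, −8) and (9, −1)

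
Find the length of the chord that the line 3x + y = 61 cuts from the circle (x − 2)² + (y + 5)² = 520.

8√10

The distance from (2, −5) to the line is 60/√10, and r² = 520.
Half the chord is √(r² − d²) = √(160), so the full chord is 8√10.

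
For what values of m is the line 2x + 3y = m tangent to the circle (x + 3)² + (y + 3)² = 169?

m = −15 ± 13√13

The line touches the circle iff its distance from (−3, −3) is 13:
|2·(−3) + 3·(−3) − m| / √13 = 13
|m − (−15)| = 13√13.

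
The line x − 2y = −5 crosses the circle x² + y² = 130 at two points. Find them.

(−11, −3) and (9, 7)

From the line, y = (5 + x)/2. Substituting:
5x² + 10x − 495 = 0  ⟹  x² + 2x − 99 = 0
x = 9 or x = −11, giving (9, 7) and (−11, −3).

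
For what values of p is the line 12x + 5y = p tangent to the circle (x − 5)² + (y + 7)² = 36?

For a tangent, require d(centre, line) = r = 6.
|12·5 + 5·(−7) − p| / √169 = 6
|p − (25)| = 6·13, so p = 103 or p = −53.

p = −53 or p = 103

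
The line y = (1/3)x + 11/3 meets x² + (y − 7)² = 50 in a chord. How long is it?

The distance from (0, 7) to the line is 10/√10, and r² = 50.
Half the chord is √(r² − d²) = √(40), so the full chord is 4√10.

4√10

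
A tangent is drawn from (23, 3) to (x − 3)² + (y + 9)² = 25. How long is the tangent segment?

The centre is (3, −9) and r = 5. The square of the distance from P to the centre is 400 + 144 = 544.
By the tangent–radius right angle, tangent length = √(|PO|² − r²) = √519.

√519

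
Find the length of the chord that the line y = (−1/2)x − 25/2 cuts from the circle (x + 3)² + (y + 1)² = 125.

Centre (−3, −1), r² = 125. Perpendicular distance d from centre to line = |20| / √5 = 20/√5.
Chord = 2√(r² − d²) = 2·√(45) = 6√5.

6√5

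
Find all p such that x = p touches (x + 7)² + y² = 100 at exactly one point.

p = −17 or p = 3

Tangency holds when the distance from the centre (−7, 0) to the line equals the radius 10:
|1·(−7) + 0·0 − p| / √1 = 10
|p − (−7)| = 10, so p = 3 or p = −17.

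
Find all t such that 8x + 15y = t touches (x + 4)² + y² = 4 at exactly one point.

t = −66 or t = 2

Tangency holds when the distance from the centre (−4, 0) to the line equals the radius 2:
|8·(−4) + 15·0 − t| / √289 = 2
|t − (−32)| = 2·17, so t = 2 or t = −66.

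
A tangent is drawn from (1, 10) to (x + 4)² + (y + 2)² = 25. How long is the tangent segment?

12

The centre is (−4, −2) and r = 5. The square of the distance from P to the centre is 25 + 144 = 169.
By the tangent–radius right angle, tangent length = √(|PO|² − r²) = √144 = 12.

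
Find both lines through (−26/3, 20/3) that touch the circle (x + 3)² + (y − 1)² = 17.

x + 4y = 18 and 4x + y = −28

Let a tangent through (−26/3, 20/3) have slope m. Its distance from (−3, 1) must equal √17:
(17/3m − (−17/3))² = 17(m² + 1)
4m² + 17m + 4 = 0, so m = −1/4 or m = −4.
Through (−26/3, 20/3) these give x + 4y = 18 and 4x + y = −28.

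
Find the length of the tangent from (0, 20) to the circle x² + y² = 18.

With centre O = (0, 0), |OP|² = 400 and r² = 18.
By the tangent–radius right angle, tangent length = √(|PO|² − r²) = √382.

√382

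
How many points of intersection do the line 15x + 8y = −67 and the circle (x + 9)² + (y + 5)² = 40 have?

0

Substituting the line into the circle gives 289x² + 1962x + 3353 = 0.
Δ = 3849444 − 3876068 = −26624.
No real roots: the line does not meet the circle.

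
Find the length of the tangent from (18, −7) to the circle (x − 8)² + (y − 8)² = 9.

2√79

With centre O = (8, 8), |OP|² = 325 and r² = 9.
By the tangent–radius right angle, tangent length = √(|PO|² − r²) = √316 = 2√79.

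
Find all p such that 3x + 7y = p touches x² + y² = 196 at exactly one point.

p = ±14√58

Tangency holds when the distance from the centre (0, 0) to the line equals the radius 14:
|3·0 + 7·0 − p| / √58 = 14
|p| = 14√58.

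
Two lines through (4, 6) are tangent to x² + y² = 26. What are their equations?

5x + y = 26 and x − 5y = −26

Write the tangent as mx − y + (6 − m·(4)) = 0 and set its distance from the centre to √26:
[m·(−4) − (−6)]² = 26(m² + 1)
5m² + 24m − 5 = 0, so m = −5 or m = 1/5.
With m = −5: 5x + y = 26. With m = 1/5: x − 5y = −26.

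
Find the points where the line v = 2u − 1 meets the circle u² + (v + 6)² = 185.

(−8, −17) and (4, 7)

From the line, v = 2u − 1. Substituting:
5u² + 20u − 160 = 0  ⟹  u² + 4u − 32 = 0
u = 4 or u = −8, giving (4, 7) and (−8, −17).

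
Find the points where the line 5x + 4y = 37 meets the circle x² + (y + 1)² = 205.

Substitute y = (37 − 5x)/4:
41x² − 410x − 1599 = 0  ⟹  x² − 10x − 39 = 0
x = 13 or x = −3, giving (13, −7) and (−3, 13).

(−3, 13) and (13, −7)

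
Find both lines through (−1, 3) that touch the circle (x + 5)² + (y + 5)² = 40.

Write the tangent as mx − y + (3 − m·(−1)) = 0 and set its distance from the centre to 2√10:
[m·(−4) − (−8)]² = 40(m² + 1)
3m² + 8m − 3 = 0, so m = 1/3 or m = −3.
Through (−1, 3) these give x − 3y = −10 and 3x + y = 0.

x − 3y = −10 and 3x + y = 0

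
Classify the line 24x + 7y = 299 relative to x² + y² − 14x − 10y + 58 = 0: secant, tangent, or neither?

secant

Substituting the line into the circle gives 625x² − 13358x + 71313 = 0.
Discriminant = (−13358)² − 4·625·(71313) = 153664 > 0.
Two real roots: the line is a secant.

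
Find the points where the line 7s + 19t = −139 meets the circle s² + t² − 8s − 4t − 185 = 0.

From the line, t = (−139 − 7s)/19. Substituting:
410s² − 410s − 36900 = 0  ⟹  s² − s − 90 = 0
s = 10 or s = −9, giving (10, −11) and (−9, −4).

(−9, −4) and (10, −11)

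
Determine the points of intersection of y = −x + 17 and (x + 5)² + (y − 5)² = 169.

From the line, y = −x + 17. Substituting:
2x² − 14x = 0  ⟹  x² − 7x = 0
x = 7 or x = 0, giving (7, 10) and (0, 17).

(0, 17) and (7, 10)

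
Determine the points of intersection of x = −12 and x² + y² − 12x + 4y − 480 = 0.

The line gives x = −12. Substituting into the circle:
y² + 4y − 192 = 0
y = 12 or y = −16, giving (−12, 12) and (−12, −16).

(−12, −16) and (−12, 12)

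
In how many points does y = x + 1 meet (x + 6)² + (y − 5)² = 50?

1

Centre (−6, 5), r² = 50. Distance² from centre to line = (−10)²/2 = 50.
Since d² = r², the line is tangent.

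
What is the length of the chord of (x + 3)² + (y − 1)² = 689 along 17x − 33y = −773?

√1378

Substitute y = (773 + 17x)/33:
1378x² + 31694x − 192920 = 0  ⟹  x² + 23x − 140 = 0
x = 5 or x = −28, giving (5, 26) and (−28, 9).
Chord length = distance between (5, 26) and (−28, 9) = √1378 = √1378.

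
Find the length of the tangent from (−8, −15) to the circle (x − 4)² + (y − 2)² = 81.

4√22

The centre is (4, 2) and r = 9. The square of the distance from P to the centre is 144 + 289 = 433.
By the tangent–radius right angle, tangent length = √(|PO|² − r²) = √352 = 4√22.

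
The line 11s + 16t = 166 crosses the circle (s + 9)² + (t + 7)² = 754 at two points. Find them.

(−14, 20) and (18, −2)

From the line, t = (166 − 11s)/16. Substituting:
377s² − 1508s − 95004 = 0  ⟹  s² − 4s − 252 = 0
s = 18 or s = −14, giving (18, −2) and (−14, 20).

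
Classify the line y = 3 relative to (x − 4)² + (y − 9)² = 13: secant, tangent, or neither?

neither

Centre (4, 9), r² = 13. Distance² from centre to line = (6)² = 36.
Since d² > r², the line lies outside the circle.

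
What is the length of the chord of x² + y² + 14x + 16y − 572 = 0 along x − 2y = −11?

22√5

From the line, y = (11 + x)/2. Substituting:
5x² + 110x − 1815 = 0  ⟹  x² + 22x − 363 = 0
x = 11 or x = −33, giving (11, 11) and (−33, −11).
|(11, 11) − (−33, −11)| = √((44)² + (22)²) = 22√5.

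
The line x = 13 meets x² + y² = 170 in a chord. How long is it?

2

The line gives x = 13. Substituting into the circle:
y² − 1 = 0
y = 1 or y = −1, giving (13, 1) and (13, −1).
Chord length = distance between (13, 1) and (13, −1) = √4 = 2.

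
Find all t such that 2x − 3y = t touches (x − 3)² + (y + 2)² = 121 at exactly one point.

The line touches the circle iff its distance from (3, −2) is 11:
|2·3 − 3·(−2) − t| / √13 = 11
|t − (12)| = 11√13.

t = 12 ± 11√13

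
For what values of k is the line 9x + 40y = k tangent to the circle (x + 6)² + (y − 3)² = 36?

For a tangent, require d(centre, line) = r = 6.
|9·(−6) + 40·3 − k| / √1681 = 6
|k − (66)| = 6·41, so k = 312 or k = −180.

k = −180 or k = 312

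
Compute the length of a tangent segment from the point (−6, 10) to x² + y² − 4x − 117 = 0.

√43

With centre O = (2, 0), |OP|² = 164 and r² = 121.
Power of the point: PT² = |PO|² − r² = 43, so PT = √43.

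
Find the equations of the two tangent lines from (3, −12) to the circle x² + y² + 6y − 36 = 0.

2x − y = 18 and x + 2y = −21

A line y − (−12) = m(x − (3)) is tangent when its distance from (0, −3) is 3√5:
[m·(−3) − (9)]² = 45(m² + 1)
2m² − 3m − 2 = 0, so m = 2 or m = −1/2.
With m = 2: 2x − y = 18. With m = −1/2: x + 2y = −21.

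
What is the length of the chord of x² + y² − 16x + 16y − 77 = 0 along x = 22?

6

The line gives x = 22. Substituting into the circle:
y² + 16y + 55 = 0
y = −5 or y = −11, giving (22, −5) and (22, −11).
|(22, −5) − (22, −11)| = √((0)² + (6)²) = 6.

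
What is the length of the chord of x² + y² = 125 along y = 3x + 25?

5√10

From the line, y = 3x + 25. Substituting:
10x² + 150x + 500 = 0  ⟹  x² + 15x + 50 = 0
x = −5 or x = −10, giving (−5, 10) and (−10, −5).
Chord length = distance between (−5, 10) and (−10, −5) = √250 = 5√10.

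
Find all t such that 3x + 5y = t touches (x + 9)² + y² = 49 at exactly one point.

For a tangent, require d(centre, line) = r = 7.
|3·(−9) + 5·0 − t| / √34 = 7
|t − (−27)| = 7√34.

t = −27 ± 7√34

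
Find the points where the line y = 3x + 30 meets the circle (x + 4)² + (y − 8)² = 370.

(−13, −9) and (−1, 27)

Express y = 3x + 30 and substitute into the circle:
10x² + 140x + 130 = 0  ⟹  x² + 14x + 13 = 0
x = −1 or x = −13, giving (−1, 27) and (−13, −9).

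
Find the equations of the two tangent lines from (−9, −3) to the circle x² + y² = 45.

A line y − (−3) = m(x − (−9)) is tangent when its distance from (0, 0) is 3√5:
[m·(9) − (3)]² = 45(m² + 1)
2m² − 3m − 2 = 0, so m = −1/2 or m = 2.
With m = −1/2: x + 2y = −15. With m = 2: 2x − y = −15.

x + 2y = −15 and 2x − y = −15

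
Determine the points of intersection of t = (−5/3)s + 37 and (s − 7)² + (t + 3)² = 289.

Substitute t = (111 − 5s)/3:
34s² − 1326s + 12240 = 0  ⟹  s² − 39s + 360 = 0
s = 24 or s = 15, giving (24, −3) and (15, 12).

(15, 12) and (24, −3)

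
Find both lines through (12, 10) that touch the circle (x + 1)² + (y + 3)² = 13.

2x − 3y = −6 and 3x − 2y = 16

A line y − (10) = m(x − (12)) is tangent when its distance from (−1, −3) is √13:
[m·(−13) − (−13)]² = 13(m² + 1)
6m² − 13m + 6 = 0, so m = 2/3 or m = 3/2.
Through (12, 10) these give 2x − 3y = −6 and 3x − 2y = 16.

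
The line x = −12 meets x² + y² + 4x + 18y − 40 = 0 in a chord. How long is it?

10

Centre (−2, −9), r² = 125. Perpendicular distance d from centre to line = |10| / √1 = 10.
Half the chord is √(r² − d²) = √(25), so the full chord is 10.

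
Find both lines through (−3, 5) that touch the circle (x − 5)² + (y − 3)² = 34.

A line y − (5) = m(x − (−3)) is tangent when its distance from (5, 3) is √34:
[m·(8) − (−2)]² = 34(m² + 1)
15m² + 16m − 15 = 0, so m = 3/5 or m = −5/3.
Through (−3, 5) these give 3x − 5y = −34 and 5x + 3y = 0.

3x − 5y = −34 and 5x + 3y = 0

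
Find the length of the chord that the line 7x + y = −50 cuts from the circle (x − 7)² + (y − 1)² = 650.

30√2

Centre (7, 1), r² = 650. Perpendicular distance d from centre to line = |100| / √50 = 100/√50.
Half the chord is √(r² − d²) = √(450), so the full chord is 30√2.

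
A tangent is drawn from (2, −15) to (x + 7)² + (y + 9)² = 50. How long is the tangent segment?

Centre (−7, −9), r² = 50. |PO|² = (9)² + (−6)² = 117.
By the tangent–radius right angle, tangent length = √(|PO|² − r²) = √67.

√67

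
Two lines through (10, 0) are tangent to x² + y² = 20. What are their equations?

A line y − (0) = m(x − (10)) is tangent when its distance from (0, 0) is 2√5:
[m·(−10) − (0)]² = 20(m² + 1)
4m² − 1 = 0, so m = 1/2 or m = −1/2.
Through (10, 0) these give x − 2y = 10 and x + 2y = 10.

x − 2y = 10 and x + 2y = 10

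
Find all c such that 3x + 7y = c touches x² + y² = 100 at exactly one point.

c = ±10√58

The line touches the circle iff its distance from (0, 0) is 10:
|3·0 + 7·0 − c| / √58 = 10
|c| = 10√58.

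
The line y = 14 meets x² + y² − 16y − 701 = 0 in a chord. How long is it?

54

Express y = 14 and substitute into the circle:
x² − 729 = 0
x = 27 or x = −27, giving (27, 14) and (−27, 14).
Chord length = distance between (27, 14) and (−27, 14) = √2916 = 54.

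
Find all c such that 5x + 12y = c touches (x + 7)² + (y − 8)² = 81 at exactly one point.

For a tangent, require d(centre, line) = r = 9.
|5·(−7) + 12·8 − c| / √169 = 9
|c − (61)| = 9·13, so c = 178 or c = −56.

c = −56 or c = 178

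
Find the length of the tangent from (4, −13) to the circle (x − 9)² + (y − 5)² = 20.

√329

Centre (9, 5), r² = 20. |PO|² = (−5)² + (−18)² = 349.
Power of the point: PT² = |PO|² − r² = 329, so PT = √329.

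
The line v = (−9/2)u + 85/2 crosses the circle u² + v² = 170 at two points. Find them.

(7, 11) and (11, −7)

Express v = (85 − 9u)/2 and substitute into the circle:
85u² − 1530u + 6545 = 0  ⟹  u² − 18u + 77 = 0
u = 11 or u = 7, giving (11, −7) and (7, 11).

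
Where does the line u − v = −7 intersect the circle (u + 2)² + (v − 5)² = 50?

(−7, 0) and (3, 10)

Substitute v = u + 7:
2u² + 8u − 42 = 0  ⟹  u² + 4u − 21 = 0
u = 3 or u = −7, giving (3, 10) and (−7, 0).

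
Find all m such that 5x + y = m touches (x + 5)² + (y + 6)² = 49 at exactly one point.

Tangency holds when the distance from the centre (−5, −6) to the line equals the radius 7:
|5·(−5) + 1·(−6) − m| / √26 = 7
|m − (−31)| = 7√26.

m = −31 ± 7√26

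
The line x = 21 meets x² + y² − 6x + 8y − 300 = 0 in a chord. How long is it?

2

The distance from (3, −4) to the line is 18, and r² = 325.
Half the chord is √(r² − d²) = √(1), so the full chord is 2.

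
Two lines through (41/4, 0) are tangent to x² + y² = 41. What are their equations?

Let a tangent through (41/4, 0) have slope m. Its distance from (0, 0) must equal √41:
[m·(−41/4) − (0)]² = 41(m² + 1)
25m² − 16 = 0, so m = 4/5 or m = −4/5.
With m = 4/5: 4x − 5y = 41. With m = −4/5: 4x + 5y = 41.

4x − 5y = 41 and 4x + 5y = 41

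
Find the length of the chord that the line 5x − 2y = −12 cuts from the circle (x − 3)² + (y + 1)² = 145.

4√29

Express y = (12 + 5x)/2 and substitute into the circle:
29x² + 116x − 348 = 0  ⟹  x² + 4x − 12 = 0
x = 2 or x = −6, giving (2, 11) and (−6, −9).
Chord length = distance between (2, 11) and (−6, −9) = √464 = 4√29.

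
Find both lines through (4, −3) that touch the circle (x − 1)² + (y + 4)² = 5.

2x − y = 11 and x + 2y = −2

Let a tangent through (4, −3) have slope m. Its distance from (1, −4) must equal √5:
(−3m − (−1))² = 5(m² + 1)
2m² − 3m − 2 = 0, so m = 2 or m = −1/2.
With m = 2: 2x − y = 11. With m = −1/2: x + 2y = −2.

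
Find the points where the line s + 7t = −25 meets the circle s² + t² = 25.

From the line, t = (−25 − s)/7. Substituting:
50s² + 50s − 600 = 0  ⟹  s² + s − 12 = 0
s = 3 or s = −4, giving (3, −4) and (−4, −3).

(−4, −3) and (3, −4)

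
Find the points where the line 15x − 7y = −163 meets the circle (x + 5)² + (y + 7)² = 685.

From the line, y = (163 + 15x)/7. Substituting:
274x² + 6850x + 12604 = 0  ⟹  x² + 25x + 46 = 0
x = −2 or x = −23, giving (−2, 19) and (−23, −26).

(−23, −26) and (−2, 19)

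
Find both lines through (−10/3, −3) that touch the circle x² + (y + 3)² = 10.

A line y − (−3) = m(x − (−10/3)) is tangent when its distance from (0, −3) is √10:
[m·(10/3) − (0)]² = 10(m² + 1)
m² − 9 = 0, so m = −3 or m = 3.
With m = −3: 3x + y = −13. With m = 3: 3x − y = −7.

3x + y = −13 and 3x − y = −7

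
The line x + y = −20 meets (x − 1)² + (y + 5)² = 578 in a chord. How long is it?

30√2

The distance from (1, −5) to the line is 16/√2, and r² = 578.
Chord = 2√(r² − d²) = 2·√(450) = 30√2.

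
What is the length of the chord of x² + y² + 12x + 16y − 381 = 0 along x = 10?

30

The line gives x = 10. Substituting into the circle:
y² + 16y − 161 = 0
y = 7 or y = −23, giving (10, 7) and (10, −23).
|(10, 7) − (10, −23)| = √((0)² + (30)²) = 30.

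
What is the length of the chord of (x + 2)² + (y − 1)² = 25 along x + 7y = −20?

5√2

Centre (−2, 1), r² = 25. Perpendicular distance d from centre to line = |25| / √50 = 25/√50.
Chord = 2√(r² − d²) = 2·√(25/2) = 5√2.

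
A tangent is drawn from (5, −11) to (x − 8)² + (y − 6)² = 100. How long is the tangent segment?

3√22

With centre O = (8, 6), |OP|² = 298 and r² = 100.
The tangent meets the radius at right angles, so tangent² = |PO|² − r² = 298 − 100 = 198.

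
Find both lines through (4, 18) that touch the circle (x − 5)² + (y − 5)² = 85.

Let a tangent through (4, 18) have slope m. Its distance from (5, 5) must equal √85:
(1m − (−13))² = 85(m² + 1)
42m² − 13m − 42 = 0, so m = 7/6 or m = −6/7.
With m = 7/6: 7x − 6y = −80. With m = −6/7: 6x + 7y = 150.

7x − 6y = −80 and 6x + 7y = 150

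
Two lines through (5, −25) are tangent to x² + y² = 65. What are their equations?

Write the tangent as mx − y + (−25 − m·(5)) = 0 and set its distance from the centre to √65:
(−5m − (25))² = 65(m² + 1)
4m² − 25m − 56 = 0, so m = 8 or m = −7/4.
With m = 8: 8x − y = 65. With m = −7/4: 7x + 4y = −65.

8x − y = 65 and 7x + 4y = −65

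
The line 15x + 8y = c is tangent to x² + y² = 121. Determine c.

The line touches the circle iff its distance from (0, 0) is 11:
|15·0 + 8·0 − c| / √289 = 11
|c| = 11·17, so c = 187 or c = −187.

c = −187 or c = 187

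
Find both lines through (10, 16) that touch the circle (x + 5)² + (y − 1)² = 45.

Write the tangent as mx − y + (16 − m·(10)) = 0 and set its distance from the centre to 3√5:
(−15m − (−15))² = 45(m² + 1)
2m² − 5m + 2 = 0, so m = 1/2 or m = 2.
Through (10, 16) these give x − 2y = −22 and 2x − y = 4.

x − 2y = −22 and 2x − y = 4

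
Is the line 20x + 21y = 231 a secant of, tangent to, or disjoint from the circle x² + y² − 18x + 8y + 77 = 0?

Substituting the line into the circle gives 841x² − 20538x + 126126 = 0.
Δ = 421809444 − 424287864 = −2478420.
No real roots: the line does not meet the circle.

disjoint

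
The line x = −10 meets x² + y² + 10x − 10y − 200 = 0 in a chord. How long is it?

30

The line gives x = −10. Substituting into the circle:
y² − 10y − 200 = 0
y = 20 or y = −10, giving (−10, 20) and (−10, −10).
|(−10, 20) − (−10, −10)| = √((0)² + (30)²) = 30.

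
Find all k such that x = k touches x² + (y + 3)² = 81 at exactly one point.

k = −9 or k = 9

The line touches the circle iff its distance from (0, −3) is 9:
|1·0 + 0·(−3) − k| / √1 = 9
|k| = 9, so k = 9 or k = −9.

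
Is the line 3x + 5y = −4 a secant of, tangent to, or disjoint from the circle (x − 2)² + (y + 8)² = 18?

disjoint

Centre (2, −8), r² = 18. Distance² from centre to line = (−30)²/34 = 450/17.
Since d² > r², the line lies outside the circle.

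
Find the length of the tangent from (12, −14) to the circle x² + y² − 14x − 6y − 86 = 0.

√170

The centre is (7, 3) and r = 12. The square of the distance from P to the centre is 25 + 289 = 314.
The tangent meets the radius at right angles, so tangent² = |PO|² − r² = 314 − 144 = 170.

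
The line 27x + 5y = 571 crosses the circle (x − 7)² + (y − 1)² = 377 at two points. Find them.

From the line, y = (571 − 27x)/5. Substituting:
754x² − 30914x + 312156 = 0  ⟹  x² − 41x + 414 = 0
x = 23 or x = 18, giving (23, −10) and (18, 17).

(18, 17) and (23, −10)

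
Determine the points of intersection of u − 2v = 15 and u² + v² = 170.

(−7, −11) and (13, −1)

From the line, v = (−15 + u)/2. Substituting:
5u² − 30u − 455 = 0  ⟹  u² − 6u − 91 = 0
u = 13 or u = −7, giving (13, −1) and (−7, −11).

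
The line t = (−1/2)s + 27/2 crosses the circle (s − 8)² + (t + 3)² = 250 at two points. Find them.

From the line, t = (27 − s)/2. Substituting:
5s² − 130s + 345 = 0  ⟹  s² − 26s + 69 = 0
s = 23 or s = 3, giving (23, 2) and (3, 12).

(3, 12) and (23, 2)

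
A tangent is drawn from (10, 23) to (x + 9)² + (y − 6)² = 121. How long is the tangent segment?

23

Centre (−9, 6), r² = 121. |PO|² = (19)² + (17)² = 650.
Power of the point: PT² = |PO|² − r² = 529, so PT = 23.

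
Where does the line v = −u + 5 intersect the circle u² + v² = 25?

Express v = −u + 5 and substitute into the circle:
2u² − 10u = 0  ⟹  u² − 5u = 0
u = 5 or u = 0, giving (5, 0) and (0, 5).

(0, 5) and (5, 0)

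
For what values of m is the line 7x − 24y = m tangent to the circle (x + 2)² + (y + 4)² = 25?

m = −43 or m = 207

For a tangent, require d(centre, line) = r = 5.
|7·(−2) − 24·(−4) − m| / √625 = 5
|m − (82)| = 5·25, so m = 207 or m = −43.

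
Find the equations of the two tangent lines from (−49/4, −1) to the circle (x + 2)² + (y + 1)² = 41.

4x − 5y = −44 and 4x + 5y = −54

A line y − (−1) = m(x − (−49/4)) is tangent when its distance from (−2, −1) is √41:
[m·(41/4) − (0)]² = 41(m² + 1)
25m² − 16 = 0, so m = 4/5 or m = −4/5.
With m = 4/5: 4x − 5y = −44. With m = −4/5: 4x + 5y = −54.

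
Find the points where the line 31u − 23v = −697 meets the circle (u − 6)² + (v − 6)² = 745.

Express v = (697 + 31u)/23 and substitute into the circle:
1490u² + 28310u − 62580 = 0  ⟹  u² + 19u − 42 = 0
u = 2 or u = −21, giving (2, 33) and (−21, 2).

(−21, 2) and (2, 33)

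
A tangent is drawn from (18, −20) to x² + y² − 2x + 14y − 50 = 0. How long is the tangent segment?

With centre O = (1, −7), |OP|² = 458 and r² = 100.
Power of the point: PT² = |PO|² − r² = 358, so PT = √358.

√358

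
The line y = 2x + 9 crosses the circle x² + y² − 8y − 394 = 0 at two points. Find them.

Substitute y = 2x + 9:
5x² + 20x − 385 = 0  ⟹  x² + 4x − 77 = 0
x = 7 or x = −11, giving (7, 23) and (−11, −13).

(−11, −13) and (7, 23)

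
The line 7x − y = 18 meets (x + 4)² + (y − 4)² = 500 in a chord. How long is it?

30√2

Express y = 7x − 18 and substitute into the circle:
50x² − 300x = 0  ⟹  x² − 6x = 0
x = 6 or x = 0, giving (6, 24) and (0, −18).
|(6, 24) − (0, −18)| = √((6)² + (42)²) = 30√2.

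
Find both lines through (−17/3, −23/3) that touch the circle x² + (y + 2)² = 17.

4x − y = −15 and x − 4y = 25

Let a tangent through (−17/3, −23/3) have slope m. Its distance from (0, −2) must equal √17:
[m·(17/3) − (17/3)]² = 17(m² + 1)
4m² − 17m + 4 = 0, so m = 4 or m = 1/4.
With m = 4: 4x − y = −15. With m = 1/4: x − 4y = 25.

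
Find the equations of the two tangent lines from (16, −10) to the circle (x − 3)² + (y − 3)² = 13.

Let a tangent through (16, −10) have slope m. Its distance from (3, 3) must equal √13:
(−13m − (13))² = 13(m² + 1)
6m² + 13m + 6 = 0, so m = −2/3 or m = −3/2.
Through (16, −10) these give 2x + 3y = 2 and 3x + 2y = 28.

2x + 3y = 2 and 3x + 2y = 28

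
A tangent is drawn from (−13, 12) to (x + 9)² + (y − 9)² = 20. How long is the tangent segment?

The centre is (−9, 9) and r = 2√5. The square of the distance from P to the centre is 16 + 9 = 25.
The tangent meets the radius at right angles, so tangent² = |PO|² − r² = 25 − 20 = 5.

√5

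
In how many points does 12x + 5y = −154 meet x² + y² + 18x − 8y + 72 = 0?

0

Centre (−9, 4), r² = 25. Distance² from centre to line = (66)²/169 = 4356/169.
Since d² > r², the line lies outside the circle.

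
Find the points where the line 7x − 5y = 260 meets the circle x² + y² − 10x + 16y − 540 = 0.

Express y = (−260 + 7x)/5 and substitute into the circle:
74x² − 3330x + 33300 = 0  ⟹  x² − 45x + 450 = 0
x = 30 or x = 15, giving (30, −10) and (15, −31).

(15, −31) and (30, −10)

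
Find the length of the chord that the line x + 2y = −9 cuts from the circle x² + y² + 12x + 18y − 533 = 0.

From the line, y = (−9 − x)/2. Substituting:
5x² + 30x − 2375 = 0  ⟹  x² + 6x − 475 = 0
x = 19 or x = −25, giving (19, −14) and (−25, 8).
Chord length = distance between (19, −14) and (−25, 8) = √2420 = 22√5.

22√5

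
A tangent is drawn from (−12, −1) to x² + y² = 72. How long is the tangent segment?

√73

The centre is (0, 0) and r = 6√2. The square of the distance from P to the centre is 144 + 1 = 145.
The tangent meets the radius at right angles, so tangent² = |PO|² − r² = 145 − 72 = 73.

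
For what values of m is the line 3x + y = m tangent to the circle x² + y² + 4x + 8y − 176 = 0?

Tangency holds when the distance from the centre (−2, −4) to the line equals the radius 14:
|3·(−2) + 1·(−4) − m| / √10 = 14
|m − (−10)| = 14√10.

m = −10 ± 14√10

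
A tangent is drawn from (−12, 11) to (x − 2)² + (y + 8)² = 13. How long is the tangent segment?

4√34

Centre (2, −8), r² = 13. |PO|² = (−14)² + (19)² = 557.
By the tangent–radius right angle, tangent length = √(|PO|² − r²) = √544 = 4√34.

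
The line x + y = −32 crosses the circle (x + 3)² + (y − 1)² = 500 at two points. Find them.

(−23, −9) and (−13, −19)

Express y = −x − 32 and substitute into the circle:
2x² + 72x + 598 = 0  ⟹  x² + 36x + 299 = 0
x = −13 or x = −23, giving (−13, −19) and (−23, −9).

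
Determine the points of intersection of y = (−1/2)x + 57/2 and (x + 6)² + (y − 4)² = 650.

(−1, 29) and (11, 23)

Substitute y = (57 − x)/2:
5x² − 50x − 55 = 0  ⟹  x² − 10x − 11 = 0
x = 11 or x = −1, giving (11, 23) and (−1, 29).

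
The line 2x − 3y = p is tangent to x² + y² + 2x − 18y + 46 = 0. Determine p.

p = −29 ± 6√13

For a tangent, require d(centre, line) = r = 6.
|2·(−1) − 3·9 − p| / √13 = 6
|p − (−29)| = 6√13.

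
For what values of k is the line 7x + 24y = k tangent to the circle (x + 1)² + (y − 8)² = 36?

The line touches the circle iff its distance from (−1, 8) is 6:
|7·(−1) + 24·8 − k| / √625 = 6
|k − (185)| = 6·25, so k = 335 or k = 35.

k = 35 or k = 335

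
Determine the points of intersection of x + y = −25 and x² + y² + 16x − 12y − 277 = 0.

Express y = −x − 25 and substitute into the circle:
2x² + 78x + 648 = 0  ⟹  x² + 39x + 324 = 0
x = −12 or x = −27, giving (−12, −13) and (−27, 2).

(−27, 2) and (−12, −13)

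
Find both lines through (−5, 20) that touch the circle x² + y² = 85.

A line y − (20) = m(x − (−5)) is tangent when its distance from (0, 0) is √85:
(5m − (−20))² = 85(m² + 1)
12m² − 40m − 63 = 0, so m = −7/6 or m = 9/2.
With m = −7/6: 7x + 6y = 85. With m = 9/2: 9x − 2y = −85.

7x + 6y = 85 and 9x − 2y = −85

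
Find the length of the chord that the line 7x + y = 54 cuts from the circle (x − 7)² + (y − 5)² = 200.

Express y = −7x + 54 and substitute into the circle:
50x² − 700x + 2250 = 0  ⟹  x² − 14x + 45 = 0
x = 9 or x = 5, giving (9, −9) and (5, 19).
Chord length = distance between (9, −9) and (5, 19) = √800 = 20√2.

20√2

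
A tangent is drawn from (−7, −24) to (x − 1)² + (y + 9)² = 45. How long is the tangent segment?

2√61

Centre (1, −9), r² = 45. |PO|² = (−8)² + (−15)² = 289.
By the tangent–radius right angle, tangent length = √(|PO|² − r²) = √244 = 2√61.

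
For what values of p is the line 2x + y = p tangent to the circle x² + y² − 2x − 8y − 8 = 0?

p = 6 ± 5√5

For a tangent, require d(centre, line) = r = 5.
|2·1 + 1·4 − p| / √5 = 5
|p − (6)| = 5√5.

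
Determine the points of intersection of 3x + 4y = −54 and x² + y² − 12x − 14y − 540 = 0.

(−18, 0) and (6, −18)

From the line, y = (−54 − 3x)/4. Substituting:
25x² + 300x − 2700 = 0  ⟹  x² + 12x − 108 = 0
x = 6 or x = −18, giving (6, −18) and (−18, 0).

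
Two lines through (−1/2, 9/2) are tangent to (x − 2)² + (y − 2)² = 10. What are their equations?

3x − y = −6 and x − 3y = −14

A line y − (9/2) = m(x − (−1/2)) is tangent when its distance from (2, 2) is √10:
(5/2m − (−5/2))² = 10(m² + 1)
3m² − 10m + 3 = 0, so m = 3 or m = 1/3.
Through (−1/2, 9/2) these give 3x − y = −6 and x − 3y = −14.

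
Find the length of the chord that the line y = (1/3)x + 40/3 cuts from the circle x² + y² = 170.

The distance from (0, 0) to the line is 40/√10, and r² = 170.
Half the chord is √(r² − d²) = √(10), so the full chord is 2√10.

2√10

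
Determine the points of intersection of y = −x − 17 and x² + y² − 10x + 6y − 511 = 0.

Substitute y = −x − 17:
2x² + 18x − 324 = 0  ⟹  x² + 9x − 162 = 0
x = 9 or x = −18, giving (9, −26) and (−18, 1).

(−18, 1) and (9, −26)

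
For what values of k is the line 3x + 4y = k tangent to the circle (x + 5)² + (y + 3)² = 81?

k = −72 or k = 18

Tangency holds when the distance from the centre (−5, −3) to the line equals the radius 9:
|3·(−5) + 4·(−3) − k| / √25 = 9
|k − (−27)| = 9·5, so k = 18 or k = −72.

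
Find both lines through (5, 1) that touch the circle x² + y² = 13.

Write the tangent as mx − y + (1 − m·(5)) = 0 and set its distance from the centre to √13:
[m·(−5) − (−1)]² = 13(m² + 1)
6m² − 5m − 6 = 0, so m = −2/3 or m = 3/2.
Through (5, 1) these give 2x + 3y = 13 and 3x − 2y = 13.

2x + 3y = 13 and 3x − 2y = 13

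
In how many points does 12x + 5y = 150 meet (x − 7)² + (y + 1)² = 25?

0

Centre (7, −1), r² = 25. Distance² from centre to line = (−71)²/169 = 5041/169.
Since d² > r², the line lies outside the circle.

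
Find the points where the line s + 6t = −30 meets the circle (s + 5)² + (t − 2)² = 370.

(−24, −1) and (12, −7)

Substitute t = (−30 − s)/6:
37s² + 444s − 10656 = 0  ⟹  s² + 12s − 288 = 0
s = 12 or s = −24, giving (12, −7) and (−24, −1).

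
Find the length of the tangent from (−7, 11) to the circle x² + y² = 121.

7

The centre is (0, 0) and r = 11. The square of the distance from P to the centre is 49 + 121 = 170.
The tangent meets the radius at right angles, so tangent² = |PO|² − r² = 170 − 121 = 49.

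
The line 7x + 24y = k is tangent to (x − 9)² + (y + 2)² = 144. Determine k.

k = −285 or k = 315

For a tangent, require d(centre, line) = r = 12.
|7·9 + 24·(−2) − k| / √625 = 12
|k − (15)| = 12·25, so k = 315 or k = −285.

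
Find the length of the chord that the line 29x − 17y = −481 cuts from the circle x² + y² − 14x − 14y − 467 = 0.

√1130

Express y = (481 + 29x)/17 and substitute into the circle:
1130x² + 16950x − 18080 = 0  ⟹  x² + 15x − 16 = 0
x = 1 or x = −16, giving (1, 30) and (−16, 1).
|(1, 30) − (−16, 1)| = √((17)² + (29)²) = √1130.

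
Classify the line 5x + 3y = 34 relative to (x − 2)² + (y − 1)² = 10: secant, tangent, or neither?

d² = (5·2 + 3·1 − (34))²/34 = 441/34; r² = 10.
Since d² > r², the line lies outside the circle.

neither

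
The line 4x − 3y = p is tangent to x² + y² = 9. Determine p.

p = −15 or p = 15

For a tangent, require d(centre, line) = r = 3.
|4·0 − 3·0 − p| / √25 = 3
|p| = 3·5, so p = 15 or p = −15.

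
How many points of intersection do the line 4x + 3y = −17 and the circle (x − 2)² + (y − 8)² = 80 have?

0

Centre (2, 8), r² = 80. Distance² from centre to line = (49)²/25 = 2401/25.
Since d² > r², the line lies outside the circle.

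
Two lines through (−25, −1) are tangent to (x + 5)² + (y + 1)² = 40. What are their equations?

x + 3y = −28 and x − 3y = −22

A line y − (−1) = m(x − (−25)) is tangent when its distance from (−5, −1) is 2√10:
[m·(20) − (0)]² = 40(m² + 1)
9m² − 1 = 0, so m = −1/3 or m = 1/3.
With m = −1/3: x + 3y = −28. With m = 1/3: x − 3y = −22.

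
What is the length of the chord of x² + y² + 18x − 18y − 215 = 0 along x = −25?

Centre (−9, 9), r² = 377. Perpendicular distance d from centre to line = |16| / √1 = 16.
Half the chord is √(r² − d²) = √(121), so the full chord is 22.

22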